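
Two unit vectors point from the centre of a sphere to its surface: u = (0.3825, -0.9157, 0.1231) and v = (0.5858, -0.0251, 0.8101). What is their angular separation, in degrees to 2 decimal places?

u·v = 0.3468; |u| = 1.0000, |v| = 1.0000.
cos θ = (u·v)/(|u||v|) = 0.3468, so θ = 69.71°.

69.71°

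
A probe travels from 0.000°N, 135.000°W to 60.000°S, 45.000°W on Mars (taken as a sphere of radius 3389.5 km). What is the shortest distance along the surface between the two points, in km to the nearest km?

5324 km

In radians: φ₁ = 0.0000, φ₂ = -1.0472, Δλ = 90.000° = 1.5708 rad.
Haversine: a = sin²(Δφ/2) + cos φ₁ cos φ₂ sin²(Δλ/2) = 0.2500 + (1.0000)(0.5000)(0.5000) = 0.50000.
Central angle c = 2·arcsin(√a) = 1.57080 rad.
Distance = R·c = 3389.5 × 1.5708 ≈ 5324 km.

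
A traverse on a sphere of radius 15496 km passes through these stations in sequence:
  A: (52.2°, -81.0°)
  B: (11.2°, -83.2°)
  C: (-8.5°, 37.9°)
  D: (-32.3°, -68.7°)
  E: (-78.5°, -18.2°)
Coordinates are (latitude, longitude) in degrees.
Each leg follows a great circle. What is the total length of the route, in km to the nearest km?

84686 km

Leg A→B: central angle 0.7163 rad, distance 11099.2 km.
Leg B→C: central angle 2.1292 rad, distance 32994.2 km.
Leg C→D: central angle 1.7313 rad, distance 26828.7 km.
Leg D→E: central angle 0.8882 rad, distance 13763.4 km.
Total: 11099.2 + 32994.2 + 26828.7 + 13763.4 ≈ 84686 km.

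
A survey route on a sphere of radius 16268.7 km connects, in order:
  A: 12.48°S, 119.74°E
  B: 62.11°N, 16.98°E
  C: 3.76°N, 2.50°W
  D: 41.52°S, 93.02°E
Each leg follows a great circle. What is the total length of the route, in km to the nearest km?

Leg A→B: central angle 1.8670 rad, distance 30373.4 km.
Leg B→C: central angle 1.0495 rad, distance 17073.9 km.
Leg C→D: central angle 1.6864 rad, distance 27435.4 km.
Total: 30373.4 + 17073.9 + 27435.4 ≈ 74883 km.

74883 km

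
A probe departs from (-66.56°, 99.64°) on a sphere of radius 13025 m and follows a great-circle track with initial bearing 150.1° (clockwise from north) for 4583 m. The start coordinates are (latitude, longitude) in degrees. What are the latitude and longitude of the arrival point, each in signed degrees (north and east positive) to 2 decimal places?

Angular distance δ = d/R = 4583/13025 = 0.35186 rad; initial bearing θ = 2.6197 rad.
sin φ₂ = sin φ₁ cos δ + cos φ₁ sin δ cos θ = (-0.9175)(0.9387) + (0.3978)(0.3446)(-0.8669) = -0.9801, so φ₂ = -78.55°.
Δλ = atan2(sin θ sin δ cos φ₁, cos δ − sin φ₁ sin φ₂) = atan2(0.0683, 0.0395) = 59.972°.
λ₂ = 99.640° + 59.972° = 159.61°.

-78.55°, 159.61°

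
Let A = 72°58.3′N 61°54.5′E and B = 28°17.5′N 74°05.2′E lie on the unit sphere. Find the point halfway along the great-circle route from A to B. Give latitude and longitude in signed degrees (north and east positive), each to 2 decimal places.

The central angle between A and B is δ = 0.7880 rad.
With f = 0.5, the slerp weights are sin((1−f)δ)/sin δ = 0.5415 and sin(fδ)/sin δ = 0.5415.
Weighted sum of the unit vectors: (0.5415)·(0.1379,0.2583,0.9562) + (0.5415)·(0.2414,0.8468,0.4740) = (0.2054, 0.5984, 0.7744).
Converting back: φ = atan2(z, √(x²+y²)) = 50.75°, λ = atan2(y, x) = 71.06°.

50.75°, 71.06°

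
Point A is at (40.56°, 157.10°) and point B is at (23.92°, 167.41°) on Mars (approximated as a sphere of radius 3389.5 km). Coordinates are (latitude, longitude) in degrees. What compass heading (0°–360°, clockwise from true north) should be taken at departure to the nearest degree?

149°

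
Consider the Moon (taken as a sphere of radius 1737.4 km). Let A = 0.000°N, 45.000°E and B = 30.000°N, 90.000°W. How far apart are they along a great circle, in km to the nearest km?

With latitudes φ₁ = 0.000°, φ₂ = 30.000° and longitude difference Δλ = -135.000°:
Haversine: a = sin²(Δφ/2) + cos φ₁ cos φ₂ sin²(Δλ/2) = 0.0670 + (1.0000)(0.8660)(0.8536) = 0.80619.
Central angle c = 2·arcsin(√a) = 2.22985 rad.
Distance = R·c = 1737.4 × 2.2299 ≈ 3874 km.

3874 km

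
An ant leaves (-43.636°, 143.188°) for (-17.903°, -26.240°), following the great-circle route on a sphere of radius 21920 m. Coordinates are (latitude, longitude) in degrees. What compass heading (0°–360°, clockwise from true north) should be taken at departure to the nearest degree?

191°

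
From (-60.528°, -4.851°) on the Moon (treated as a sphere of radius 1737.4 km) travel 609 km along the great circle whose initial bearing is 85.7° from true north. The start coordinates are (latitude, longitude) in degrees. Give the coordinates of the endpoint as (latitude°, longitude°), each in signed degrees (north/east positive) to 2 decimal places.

Angular distance δ = d/R = 609/1737.4 = 0.35052 rad; initial bearing θ = 1.4957 rad.
sin φ₂ = sin φ₁ cos δ + cos φ₁ sin δ cos θ = (-0.8706)(0.9392) + (0.4920)(0.3434)(0.0750) = -0.8050, so φ₂ = -53.61°.
Δλ = atan2(sin θ sin δ cos φ₁, cos δ − sin φ₁ sin φ₂) = atan2(0.1685, 0.2384) = 35.251°.
λ₂ = -4.851° + 35.251° = 30.40°.

-53.61°, 30.40°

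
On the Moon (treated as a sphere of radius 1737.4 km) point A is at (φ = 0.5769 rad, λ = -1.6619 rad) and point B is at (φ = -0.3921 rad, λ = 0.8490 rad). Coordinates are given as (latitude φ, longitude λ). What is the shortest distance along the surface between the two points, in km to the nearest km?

Let φ₁ = 0.5769 rad, φ₂ = -0.3921 rad, and Δλ = 2.5109 rad.
cos c = sin φ₁ sin φ₂ + cos φ₁ cos φ₂ cos Δλ = (0.5454)(-0.3821) + (0.8382)(0.9241)(-0.8076) = -0.83396,
so c = arccos(-0.83396) = 2.55705 rad.
Distance = R·c = 1737.4 × 2.5571 ≈ 4443 km.

4443 km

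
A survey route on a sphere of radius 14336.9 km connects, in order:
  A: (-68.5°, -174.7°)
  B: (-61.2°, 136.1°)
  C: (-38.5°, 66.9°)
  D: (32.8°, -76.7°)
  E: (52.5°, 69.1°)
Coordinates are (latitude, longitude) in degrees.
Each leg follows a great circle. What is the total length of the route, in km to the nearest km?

Leg A→B: central angle 0.3745 rad, distance 5368.8 km.
Leg B→C: central angle 0.8239 rad, distance 11811.5 km.
Leg C→D: central angle 2.6194 rad, distance 37553.5 km.
Leg D→E: central angle 1.5643 rad, distance 22426.5 km.
Total: 5368.8 + 11811.5 + 37553.5 + 22426.5 ≈ 77160 km.

77160 km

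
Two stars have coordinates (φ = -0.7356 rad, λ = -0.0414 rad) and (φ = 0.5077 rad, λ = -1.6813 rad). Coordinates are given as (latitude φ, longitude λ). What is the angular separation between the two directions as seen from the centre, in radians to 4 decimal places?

With latitudes φ₁ = -42.147°, φ₂ = 29.089° and longitude difference Δλ = -93.959°:
Haversine: a = sin²(Δφ/2) + cos φ₁ cos φ₂ sin²(Δλ/2) = 0.3392 + (0.7414)(0.8739)(0.5345) = 0.68549.
Central angle c = 2·arcsin(√a) = 1.95085 rad.
So the angular separation is 1.9509 rad.

1.9509 rad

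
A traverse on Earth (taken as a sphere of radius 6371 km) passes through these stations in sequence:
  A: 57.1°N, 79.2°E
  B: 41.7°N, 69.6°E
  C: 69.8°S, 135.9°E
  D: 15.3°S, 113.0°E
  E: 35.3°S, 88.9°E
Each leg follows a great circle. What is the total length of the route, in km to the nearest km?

24875 km

Leg A→B: central angle 0.2894 rad, distance 1843.8 km.
Leg B→C: central angle 2.1185 rad, distance 13496.7 km.
Leg C→D: central angle 0.9831 rad, distance 6263.3 km.
Leg D→E: central angle 0.5134 rad, distance 3270.9 km.
Total: 1843.8 + 13496.7 + 6263.3 + 3270.9 ≈ 24875 km.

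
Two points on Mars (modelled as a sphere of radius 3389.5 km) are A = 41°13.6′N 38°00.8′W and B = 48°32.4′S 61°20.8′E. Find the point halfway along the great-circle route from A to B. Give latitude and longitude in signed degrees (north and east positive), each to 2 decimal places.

-5.62°, 7.38°

Central angle δ = 2.1833 rad. Interpolating on the sphere with fraction f = 0.5:
P = [sin((1−f)δ)·A + sin(fδ)·B] / sin δ = 1.0845·A + 1.0845·B in Cartesian coordinates,
giving P = (0.9869, 0.1278, -0.0980), i.e. latitude -5.62°, longitude 7.38°.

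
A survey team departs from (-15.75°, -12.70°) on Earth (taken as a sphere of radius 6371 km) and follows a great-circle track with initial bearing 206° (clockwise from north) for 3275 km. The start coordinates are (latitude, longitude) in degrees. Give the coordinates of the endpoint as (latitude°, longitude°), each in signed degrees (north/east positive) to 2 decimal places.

Angular distance δ = d/R = 3275/6371 = 0.51405 rad; initial bearing θ = 3.5954 rad.
sin φ₂ = sin φ₁ cos δ + cos φ₁ sin δ cos θ = (-0.2714)(0.8708) + (0.9625)(0.4917)(-0.8988) = -0.6617, so φ₂ = -41.43°.
Δλ = atan2(sin θ sin δ cos φ₁, cos δ − sin φ₁ sin φ₂) = atan2(-0.2075, 0.6911) = -16.708°.
λ₂ = -12.700° − 16.708° = -29.41°.

-41.43°, -29.41°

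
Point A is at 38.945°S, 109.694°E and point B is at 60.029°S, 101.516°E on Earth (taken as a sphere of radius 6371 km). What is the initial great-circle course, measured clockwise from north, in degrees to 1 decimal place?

191.1°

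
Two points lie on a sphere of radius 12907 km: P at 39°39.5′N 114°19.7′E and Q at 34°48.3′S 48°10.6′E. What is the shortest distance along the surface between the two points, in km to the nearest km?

In radians: φ₁ = 0.6922, φ₂ = -0.6075, Δλ = -66.152° = -1.1546 rad.
cos c = sin φ₁ sin φ₂ + cos φ₁ cos φ₂ cos Δλ = (0.6382)(-0.5708) + (0.7699)(0.8211)(0.4043) = -0.10870,
so c = arccos(-0.10870) = 1.67971 rad.
Distance = R·c = 12907 × 1.6797 ≈ 21680 km.

21680 km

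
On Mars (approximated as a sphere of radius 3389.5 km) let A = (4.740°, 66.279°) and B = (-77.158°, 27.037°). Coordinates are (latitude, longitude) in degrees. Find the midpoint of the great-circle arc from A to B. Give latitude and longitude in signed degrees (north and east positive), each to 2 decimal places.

Central angle δ = 1.4797 rad. Interpolating on the sphere with fraction f = 0.5:
P = [sin((1−f)δ)·A + sin(fδ)·B] / sin δ = 0.6770·A + 0.6770·B in Cartesian coordinates,
giving P = (0.4054, 0.6861, -0.6041), i.e. latitude -37.16°, longitude 59.42°.

-37.16°, 59.42°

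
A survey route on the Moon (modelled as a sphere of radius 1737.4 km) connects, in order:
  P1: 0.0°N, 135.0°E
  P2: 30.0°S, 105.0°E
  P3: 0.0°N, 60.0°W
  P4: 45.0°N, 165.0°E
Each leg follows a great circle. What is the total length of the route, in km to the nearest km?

9345 km

Leg P1→P2: central angle 0.7227 rad, distance 1255.7 km.
Leg P2→P3: central angle 2.5617 rad, distance 4450.7 km.
Leg P3→P4: central angle 2.0944 rad, distance 3638.8 km.
Total: 1255.7 + 4450.7 + 3638.8 ≈ 9345 km.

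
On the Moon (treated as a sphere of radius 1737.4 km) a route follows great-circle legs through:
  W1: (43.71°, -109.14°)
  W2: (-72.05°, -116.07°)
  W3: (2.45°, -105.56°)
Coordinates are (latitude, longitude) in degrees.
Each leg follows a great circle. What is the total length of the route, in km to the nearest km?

Leg W1→W2: central angle 2.0222 rad, distance 3513.4 km.
Leg W2→W3: central angle 1.3056 rad, distance 2268.4 km.
Total: 3513.4 + 2268.4 ≈ 5782 km.

5782 km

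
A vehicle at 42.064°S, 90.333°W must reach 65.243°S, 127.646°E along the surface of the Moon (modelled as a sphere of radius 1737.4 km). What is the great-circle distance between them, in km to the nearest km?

2083 km

With latitudes φ₁ = -42.064°, φ₂ = -65.243° and longitude difference Δλ = -142.021°:
cos c = sin φ₁ sin φ₂ + cos φ₁ cos φ₂ cos Δλ = (-0.6700)(-0.9081) + (0.7424)(0.4188)(-0.7882) = 0.36333,
so c = arccos(0.36333) = 1.19896 rad.
Distance = R·c = 1737.4 × 1.1990 ≈ 2083 km.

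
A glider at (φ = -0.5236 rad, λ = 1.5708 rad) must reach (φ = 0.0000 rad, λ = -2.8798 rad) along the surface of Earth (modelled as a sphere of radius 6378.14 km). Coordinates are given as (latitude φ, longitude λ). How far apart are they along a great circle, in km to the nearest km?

Let φ₁ = -0.5236 rad, φ₂ = 0.0000 rad, and Δλ = 1.8326 rad.
cos c = sin φ₁ sin φ₂ + cos φ₁ cos φ₂ cos Δλ = (-0.5000)(0.0000) + (0.8660)(1.0000)(-0.2588) = -0.22414,
so c = arccos(-0.22414) = 1.79685 rad.
Distance = R·c = 6378.14 × 1.7969 ≈ 11461 km.

11461 km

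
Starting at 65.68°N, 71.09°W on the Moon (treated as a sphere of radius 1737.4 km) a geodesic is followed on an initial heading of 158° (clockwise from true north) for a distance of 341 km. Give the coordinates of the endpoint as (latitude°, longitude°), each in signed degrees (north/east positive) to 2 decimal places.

55.01°, -63.77°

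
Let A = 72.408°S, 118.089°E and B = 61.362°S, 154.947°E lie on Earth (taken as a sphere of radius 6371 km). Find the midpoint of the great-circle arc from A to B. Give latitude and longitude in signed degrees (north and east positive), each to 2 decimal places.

The central angle between A and B is δ = 0.3094 rad.
With f = 0.5, the slerp weights are sin((1−f)δ)/sin δ = 0.5060 and sin(fδ)/sin δ = 0.5060.
Weighted sum of the unit vectors: (0.5060)·(-0.1423,0.2666,-0.9532) + (0.5060)·(-0.4342,0.2030,-0.8777) = (-0.2917, 0.2376, -0.9265).
Converting back: φ = atan2(z, √(x²+y²)) = -67.90°, λ = atan2(y, x) = 140.83°.

-67.90°, 140.83°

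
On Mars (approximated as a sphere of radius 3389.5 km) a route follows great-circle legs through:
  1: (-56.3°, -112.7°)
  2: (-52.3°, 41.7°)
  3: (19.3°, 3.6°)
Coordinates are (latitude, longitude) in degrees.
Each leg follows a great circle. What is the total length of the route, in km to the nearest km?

Leg 1→2: central angle 1.2108 rad, distance 4104.0 km.
Leg 2→3: central angle 1.3769 rad, distance 4667.0 km.
Total: 4104.0 + 4667.0 ≈ 8771 km.

8771 km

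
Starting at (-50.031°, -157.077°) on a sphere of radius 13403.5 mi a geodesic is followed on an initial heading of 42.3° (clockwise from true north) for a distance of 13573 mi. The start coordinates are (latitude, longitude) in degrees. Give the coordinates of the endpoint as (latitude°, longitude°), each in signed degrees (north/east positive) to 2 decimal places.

Angular distance δ = d/R = 13573/13403.5 = 1.01265 rad; initial bearing θ = 0.7383 rad.
sin φ₂ = sin φ₁ cos δ + cos φ₁ sin δ cos θ = (-0.7664)(0.5296) + (0.6424)(0.8482)(0.7396) = -0.0029, so φ₂ = -0.17°.
Δλ = atan2(sin θ sin δ cos φ₁, cos δ − sin φ₁ sin φ₂) = atan2(0.3667, 0.5274) = 34.811°.
λ₂ = -157.077° + 34.811° = -122.27°.

-0.17°, -122.27°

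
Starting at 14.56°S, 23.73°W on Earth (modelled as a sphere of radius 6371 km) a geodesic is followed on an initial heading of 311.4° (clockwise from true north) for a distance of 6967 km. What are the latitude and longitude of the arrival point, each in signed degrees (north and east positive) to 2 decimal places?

26.94°, -72.10°

Angular distance δ = d/R = 6967/6371 = 1.09355 rad; initial bearing θ = 5.4350 rad.
sin φ₂ = sin φ₁ cos δ + cos φ₁ sin δ cos θ = (-0.2514)(0.4593) + (0.9679)(0.8883)(0.6613) = 0.4531, so φ₂ = 26.94°.
Δλ = atan2(sin θ sin δ cos φ₁, cos δ − sin φ₁ sin φ₂) = atan2(-0.6449, 0.5732) = -48.367°.
λ₂ = -23.730° − 48.367° = -72.10°.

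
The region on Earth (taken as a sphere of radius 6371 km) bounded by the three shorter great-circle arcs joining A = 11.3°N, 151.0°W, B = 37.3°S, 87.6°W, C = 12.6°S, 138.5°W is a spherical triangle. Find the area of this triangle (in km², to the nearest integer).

4276497 km²

Side lengths (central angles): a = 0.8998, b = 0.4700, c = 1.3382 rad; semiperimeter s = 1.3540.
By l'Huilier's theorem, tan(E/4) = √[tan(s/2) tan((s−a)/2) tan((s−b)/2) tan((s−c)/2)], giving spherical excess E = 0.1054 rad.
Area = E·R² = 0.1054 × (6371)² ≈ 4276497 km².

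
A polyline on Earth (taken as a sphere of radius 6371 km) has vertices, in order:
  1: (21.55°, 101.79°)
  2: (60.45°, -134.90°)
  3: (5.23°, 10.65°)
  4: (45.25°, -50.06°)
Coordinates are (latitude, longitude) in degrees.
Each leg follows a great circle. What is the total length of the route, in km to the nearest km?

29029 km

Leg 1→2: central angle 1.5031 rad, distance 9576.4 km.
Leg 2→3: central angle 1.9025 rad, distance 12121.1 km.
Leg 3→4: central angle 1.1508 rad, distance 7332.0 km.
Total: 9576.4 + 12121.1 + 7332.0 ≈ 29029 km.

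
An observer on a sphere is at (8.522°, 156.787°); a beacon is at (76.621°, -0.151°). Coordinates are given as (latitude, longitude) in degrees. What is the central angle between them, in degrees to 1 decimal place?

93.8°

Let φ₁ = 0.1487 rad, φ₂ = 1.3373 rad, and Δλ = -2.7391 rad.
cos c = sin φ₁ sin φ₂ + cos φ₁ cos φ₂ cos Δλ = (0.1482)(0.9729) + (0.9890)(0.2314)(-0.9201) = -0.06638,
so c = arccos(-0.06638) = 1.63723 rad.
So the angular separation is 93.8°.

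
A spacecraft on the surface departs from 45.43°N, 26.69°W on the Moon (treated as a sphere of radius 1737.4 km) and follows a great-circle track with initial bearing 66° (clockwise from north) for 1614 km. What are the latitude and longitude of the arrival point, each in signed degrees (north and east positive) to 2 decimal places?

40.93°, 48.90°

Angular distance δ = d/R = 1614/1737.4 = 0.92897 rad; initial bearing θ = 1.1519 rad.
sin φ₂ = sin φ₁ cos δ + cos φ₁ sin δ cos θ = (0.7124)(0.5987) + (0.7018)(0.8010)(0.4067) = 0.6551, so φ₂ = 40.93°.
Δλ = atan2(sin θ sin δ cos φ₁, cos δ − sin φ₁ sin φ₂) = atan2(0.5135, 0.1320) = 75.589°.
λ₂ = -26.690° + 75.589° = 48.90°.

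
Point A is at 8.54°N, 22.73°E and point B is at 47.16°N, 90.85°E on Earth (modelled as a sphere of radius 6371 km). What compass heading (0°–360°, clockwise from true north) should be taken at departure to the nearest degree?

43°

Δλ = 68.120° = 1.1889 rad.
y = sin Δλ · cos φ₂ = (0.9280)(0.6800) = 0.6310
x = cos φ₁ sin φ₂ − sin φ₁ cos φ₂ cos Δλ = (0.9889)(0.7333) − (0.1485)(0.6800)(0.3727) = 0.6875
θ = atan2(y, x) = 42.55°, so the bearing is 43°.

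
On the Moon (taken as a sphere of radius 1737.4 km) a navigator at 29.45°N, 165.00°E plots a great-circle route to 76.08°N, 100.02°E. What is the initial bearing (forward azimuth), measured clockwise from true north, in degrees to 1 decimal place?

344.7°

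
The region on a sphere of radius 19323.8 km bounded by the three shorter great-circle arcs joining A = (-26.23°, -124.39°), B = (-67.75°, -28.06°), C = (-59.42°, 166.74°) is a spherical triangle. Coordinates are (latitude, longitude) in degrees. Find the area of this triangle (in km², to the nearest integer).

Side lengths (central angles): a = 0.9140, b = 0.9944, c = 1.1900 rad; semiperimeter s = 1.5492.
By l'Huilier's theorem, tan(E/4) = √[tan(s/2) tan((s−a)/2) tan((s−b)/2) tan((s−c)/2)], giving spherical excess E = 0.5130 rad.
Area = E·R² = 0.5130 × (19323.8)² ≈ 191568499 km².

191568499 km²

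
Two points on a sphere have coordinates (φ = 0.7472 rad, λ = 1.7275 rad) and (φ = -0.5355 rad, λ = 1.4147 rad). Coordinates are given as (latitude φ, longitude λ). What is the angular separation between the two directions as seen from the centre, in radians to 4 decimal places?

1.3145 rad

In radians: φ₁ = 0.7472, φ₂ = -0.5355, Δλ = -17.922° = -0.3128 rad.
cos c = sin φ₁ sin φ₂ + cos φ₁ cos φ₂ cos Δλ = (0.6796)(-0.5103) + (0.7336)(0.8600)(0.9515) = 0.25351,
so c = arccos(0.25351) = 1.31449 rad.
So the angular separation is 1.3145 rad.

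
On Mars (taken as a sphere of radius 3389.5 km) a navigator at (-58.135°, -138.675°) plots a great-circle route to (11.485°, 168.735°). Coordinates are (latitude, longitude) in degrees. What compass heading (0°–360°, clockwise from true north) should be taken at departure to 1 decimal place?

Δλ = -52.590° = -0.9179 rad.
y = sin Δλ · cos φ₂ = (-0.7943)(0.9800) = -0.7784
x = cos φ₁ sin φ₂ − sin φ₁ cos φ₂ cos Δλ = (0.5279)(0.1991) − (-0.8493)(0.9800)(0.6075) = 0.6107
θ = atan2(y, x) = -51.88°; adding 360° gives 308.1°.

308.1°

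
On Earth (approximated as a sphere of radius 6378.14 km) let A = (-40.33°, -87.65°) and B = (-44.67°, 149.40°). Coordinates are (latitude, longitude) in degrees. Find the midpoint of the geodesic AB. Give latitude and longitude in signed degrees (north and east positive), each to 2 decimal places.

-62.43°, -145.47°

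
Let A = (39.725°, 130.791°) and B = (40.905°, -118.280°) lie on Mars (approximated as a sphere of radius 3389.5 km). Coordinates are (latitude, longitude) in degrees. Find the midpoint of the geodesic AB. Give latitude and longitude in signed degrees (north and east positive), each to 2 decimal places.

56.25°, -174.47°

Central angle δ = 1.3584 rad. Interpolating on the sphere with fraction f = 0.5:
P = [sin((1−f)δ)·A + sin(fδ)·B] / sin δ = 0.6426·A + 0.6426·B in Cartesian coordinates,
giving P = (-0.5530, -0.0535, 0.8315), i.e. latitude 56.25°, longitude -174.47°.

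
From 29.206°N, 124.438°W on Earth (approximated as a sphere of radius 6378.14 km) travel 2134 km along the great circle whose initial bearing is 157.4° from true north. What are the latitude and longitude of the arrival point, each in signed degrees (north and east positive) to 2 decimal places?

11.32°, -117.04°

Angular distance δ = d/R = 2134/6378.14 = 0.33458 rad; initial bearing θ = 2.7471 rad.
sin φ₂ = sin φ₁ cos δ + cos φ₁ sin δ cos θ = (0.4880)(0.9445) + (0.8729)(0.3284)(-0.9232) = 0.1963, so φ₂ = 11.32°.
Δλ = atan2(sin θ sin δ cos φ₁, cos δ − sin φ₁ sin φ₂) = atan2(0.1101, 0.8488) = 7.394°.
λ₂ = -124.438° + 7.394° = -117.04°.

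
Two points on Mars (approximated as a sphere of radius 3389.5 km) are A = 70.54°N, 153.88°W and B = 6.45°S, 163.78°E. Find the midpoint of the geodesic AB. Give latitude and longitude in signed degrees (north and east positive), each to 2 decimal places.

33.39°, 174.04°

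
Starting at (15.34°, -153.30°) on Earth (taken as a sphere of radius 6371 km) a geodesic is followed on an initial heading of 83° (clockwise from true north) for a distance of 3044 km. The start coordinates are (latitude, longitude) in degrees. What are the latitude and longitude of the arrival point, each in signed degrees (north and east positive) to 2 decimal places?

Angular distance δ = d/R = 3044/6371 = 0.47779 rad; initial bearing θ = 1.4486 rad.
sin φ₂ = sin φ₁ cos δ + cos φ₁ sin δ cos θ = (0.2645)(0.8880) + (0.9644)(0.4598)(0.1219) = 0.2890, so φ₂ = 16.80°.
Δλ = atan2(sin θ sin δ cos φ₁, cos δ − sin φ₁ sin φ₂) = atan2(0.4401, 0.8116) = 28.472°.
λ₂ = -153.300° + 28.472° = -124.83°.

16.80°, -124.83°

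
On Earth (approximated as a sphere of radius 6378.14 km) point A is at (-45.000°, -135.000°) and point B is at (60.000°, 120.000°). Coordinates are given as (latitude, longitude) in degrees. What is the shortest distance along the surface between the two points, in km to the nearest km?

Let φ₁ = -0.7854 rad, φ₂ = 1.0472 rad, and Δλ = -1.8326 rad.
cos c = sin φ₁ sin φ₂ + cos φ₁ cos φ₂ cos Δλ = (-0.7071)(0.8660) + (0.7071)(0.5000)(-0.2588) = -0.70388,
so c = arccos(-0.70388) = 2.35164 rad.
Distance = R·c = 6378.14 × 2.3516 ≈ 14999 km.

14999 km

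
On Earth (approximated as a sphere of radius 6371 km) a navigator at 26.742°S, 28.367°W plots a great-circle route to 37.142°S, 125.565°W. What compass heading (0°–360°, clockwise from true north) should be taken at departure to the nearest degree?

With φ₁ = -0.4667, φ₂ = -0.6483, Δλ = -1.6964 rad, the forward-azimuth formula gives
θ = atan2( sin Δλ cos φ₂ , cos φ₁ sin φ₂ − sin φ₁ cos φ₂ cos Δλ ) = atan2(-0.7909, -0.5842) = -126.45°.
Adding 360° brings this into [0°, 360°): 234°.

234°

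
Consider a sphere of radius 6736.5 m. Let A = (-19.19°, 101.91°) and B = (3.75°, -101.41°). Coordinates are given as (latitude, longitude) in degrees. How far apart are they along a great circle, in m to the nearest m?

In radians: φ₁ = -0.3349, φ₂ = 0.0654, Δλ = 156.680° = 2.7346 rad.
Haversine: a = sin²(Δφ/2) + cos φ₁ cos φ₂ sin²(Δλ/2) = 0.0395 + (0.9444)(0.9979)(0.9592) = 0.94346.
Central angle c = 2·arcsin(√a) = 2.66144 rad.
Distance = R·c = 6736.5 × 2.6614 ≈ 17929 m.

17929 m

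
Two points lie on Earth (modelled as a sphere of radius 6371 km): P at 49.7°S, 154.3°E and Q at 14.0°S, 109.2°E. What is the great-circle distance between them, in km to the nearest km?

5686 km

With latitudes φ₁ = -49.700°, φ₂ = -14.000° and longitude difference Δλ = -45.100°:
cos c = sin φ₁ sin φ₂ + cos φ₁ cos φ₂ cos Δλ = (-0.7627)(-0.2419) + (0.6468)(0.9703)(0.7059) = 0.62750,
so c = arccos(0.62750) = 0.89246 rad.
Distance = R·c = 6371 × 0.8925 ≈ 5686 km.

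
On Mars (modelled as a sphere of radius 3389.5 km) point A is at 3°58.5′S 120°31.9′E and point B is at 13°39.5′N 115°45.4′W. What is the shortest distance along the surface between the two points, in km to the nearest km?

7316 km

With latitudes φ₁ = -3.975°, φ₂ = 13.658° and longitude difference Δλ = 123.712°:
Haversine: a = sin²(Δφ/2) + cos φ₁ cos φ₂ sin²(Δλ/2) = 0.0235 + (0.9976)(0.9717)(0.7775) = 0.77720.
Central angle c = 2·arcsin(√a) = 2.15843 rad.
Distance = R·c = 3389.5 × 2.1584 ≈ 7316 km.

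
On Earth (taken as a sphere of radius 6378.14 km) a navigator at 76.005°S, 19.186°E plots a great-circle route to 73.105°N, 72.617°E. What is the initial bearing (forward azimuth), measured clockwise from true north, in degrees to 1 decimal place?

Δλ = 53.431° = 0.9325 rad.
y = sin Δλ · cos φ₂ = (0.8031)(0.2906) = 0.2334
x = cos φ₁ sin φ₂ − sin φ₁ cos φ₂ cos Δλ = (0.2418)(0.9568) − (-0.9703)(0.2906)(0.5958) = 0.3994
θ = atan2(y, x) = 30.30°, so the bearing is 30.3°.

30.3°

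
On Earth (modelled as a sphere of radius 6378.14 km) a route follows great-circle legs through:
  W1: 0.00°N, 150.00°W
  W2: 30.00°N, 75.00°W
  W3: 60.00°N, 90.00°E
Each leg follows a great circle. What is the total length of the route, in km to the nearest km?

18502 km

Leg W1→W2: central angle 1.3447 rad, distance 8576.9 km.
Leg W2→W3: central angle 1.5560 rad, distance 9924.6 km.
Total: 8576.9 + 9924.6 ≈ 18502 km.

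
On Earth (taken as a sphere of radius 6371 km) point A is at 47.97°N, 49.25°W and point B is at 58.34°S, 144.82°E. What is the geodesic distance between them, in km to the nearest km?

18535 km

With latitudes φ₁ = 47.970°, φ₂ = -58.340° and longitude difference Δλ = -165.930°:
cos c = sin φ₁ sin φ₂ + cos φ₁ cos φ₂ cos Δλ = (0.7428)(-0.8512) + (0.6695)(0.5249)(-0.9700) = -0.97312,
so c = arccos(-0.97312) = 2.90922 rad.
Distance = R·c = 6371 × 2.9092 ≈ 18535 km.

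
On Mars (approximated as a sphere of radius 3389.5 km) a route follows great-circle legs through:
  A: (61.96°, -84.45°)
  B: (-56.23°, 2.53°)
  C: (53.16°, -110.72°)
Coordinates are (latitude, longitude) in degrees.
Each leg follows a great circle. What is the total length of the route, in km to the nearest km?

16498 km

Leg A→B: central angle 2.3745 rad, distance 8048.4 km.
Leg B→C: central angle 2.4928 rad, distance 8449.5 km.
Total: 8048.4 + 8449.5 ≈ 16498 km.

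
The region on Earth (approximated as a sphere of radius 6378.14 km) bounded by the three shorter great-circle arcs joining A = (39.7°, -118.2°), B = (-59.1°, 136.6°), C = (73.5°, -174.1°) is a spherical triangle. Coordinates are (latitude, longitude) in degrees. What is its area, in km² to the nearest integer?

Side lengths (central angles): a = 2.3856, b = 0.7452, c = 2.2806 rad; semiperimeter s = 2.7057.
By l'Huilier's theorem, tan(E/4) = √[tan(s/2) tan((s−a)/2) tan((s−b)/2) tan((s−c)/2)], giving spherical excess E = 1.8044 rad.
Area = E·R² = 1.8044 × (6378.14)² ≈ 73405384 km².

73405384 km²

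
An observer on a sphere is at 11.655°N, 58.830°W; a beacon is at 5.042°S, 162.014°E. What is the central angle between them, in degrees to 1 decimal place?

139.1°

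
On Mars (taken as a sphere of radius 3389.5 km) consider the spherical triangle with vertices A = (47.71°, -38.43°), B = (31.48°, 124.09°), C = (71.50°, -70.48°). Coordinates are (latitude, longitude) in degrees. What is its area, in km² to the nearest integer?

Side lengths (central angles): a = 1.3353, b = 0.4897, c = 1.7326 rad; semiperimeter s = 1.7788.
By l'Huilier's theorem, tan(E/4) = √[tan(s/2) tan((s−a)/2) tan((s−b)/2) tan((s−c)/2)], giving spherical excess E = 0.2775 rad.
Area = E·R² = 0.2775 × (3389.5)² ≈ 3188228 km².

3188228 km²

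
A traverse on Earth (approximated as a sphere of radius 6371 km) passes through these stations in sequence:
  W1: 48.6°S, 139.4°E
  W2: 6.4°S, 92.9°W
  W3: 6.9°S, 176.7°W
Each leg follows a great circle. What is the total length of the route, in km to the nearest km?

21313 km

Leg W1→W2: central angle 1.8947 rad, distance 12071.2 km.
Leg W2→W3: central angle 1.4506 rad, distance 9241.6 km.
Total: 12071.2 + 9241.6 ≈ 21313 km.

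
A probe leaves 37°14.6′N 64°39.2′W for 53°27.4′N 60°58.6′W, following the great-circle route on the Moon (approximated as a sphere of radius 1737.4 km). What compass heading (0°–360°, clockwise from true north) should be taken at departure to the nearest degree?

8°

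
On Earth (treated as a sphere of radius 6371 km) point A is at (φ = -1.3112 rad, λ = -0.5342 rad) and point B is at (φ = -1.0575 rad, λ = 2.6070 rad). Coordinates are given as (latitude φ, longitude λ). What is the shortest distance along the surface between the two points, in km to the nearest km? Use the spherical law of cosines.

4924 km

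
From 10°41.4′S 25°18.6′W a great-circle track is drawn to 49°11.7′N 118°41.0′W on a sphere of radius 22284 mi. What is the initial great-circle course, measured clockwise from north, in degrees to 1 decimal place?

318.5°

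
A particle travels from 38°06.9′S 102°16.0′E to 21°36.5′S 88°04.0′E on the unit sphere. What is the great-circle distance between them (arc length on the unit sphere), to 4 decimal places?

0.3585

In radians: φ₁ = -0.6652, φ₂ = -0.3771, Δλ = -14.200° = -0.2478 rad.
cos c = sin φ₁ sin φ₂ + cos φ₁ cos φ₂ cos Δλ = (-0.6172)(-0.3683) + (0.7868)(0.9297)(0.9694) = 0.93644,
so c = arccos(0.93644) = 0.35846 rad.
On the unit sphere the arc length equals the central angle: 0.3585.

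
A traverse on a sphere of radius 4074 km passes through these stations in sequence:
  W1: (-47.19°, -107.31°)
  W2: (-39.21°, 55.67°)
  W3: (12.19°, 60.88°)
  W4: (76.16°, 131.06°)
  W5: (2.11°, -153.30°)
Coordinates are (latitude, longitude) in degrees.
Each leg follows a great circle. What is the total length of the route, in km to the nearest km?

Leg W1→W2: central angle 1.6105 rad, distance 6561.3 km.
Leg W2→W3: central angle 0.9011 rad, distance 3671.1 km.
Leg W3→W4: central angle 1.2825 rad, distance 5225.0 km.
Leg W4→W5: central angle 1.4756 rad, distance 6011.7 km.
Total: 6561.3 + 3671.1 + 5225.0 + 6011.7 ≈ 21469 km.

21469 km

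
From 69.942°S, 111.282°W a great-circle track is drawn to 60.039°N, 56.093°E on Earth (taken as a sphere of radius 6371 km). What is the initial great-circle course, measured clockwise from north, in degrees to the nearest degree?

With φ₁ = -1.2207, φ₂ = 1.0479, Δλ = 2.9212 rad, the forward-azimuth formula gives
θ = atan2( sin Δλ cos φ₂ , cos φ₁ sin φ₂ − sin φ₁ cos φ₂ cos Δλ ) = atan2(0.1092, -0.1606) = 145.80°.
So the initial bearing is 146°.

146°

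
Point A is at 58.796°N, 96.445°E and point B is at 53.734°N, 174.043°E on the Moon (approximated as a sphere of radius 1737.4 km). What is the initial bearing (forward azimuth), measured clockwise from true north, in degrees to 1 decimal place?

61.9°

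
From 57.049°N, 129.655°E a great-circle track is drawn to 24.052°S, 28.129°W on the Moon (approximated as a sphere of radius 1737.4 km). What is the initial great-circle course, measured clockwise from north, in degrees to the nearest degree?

325°

With φ₁ = 0.9957, φ₂ = -0.4198, Δλ = -2.7539 rad, the forward-azimuth formula gives
θ = atan2( sin Δλ cos φ₂ , cos φ₁ sin φ₂ − sin φ₁ cos φ₂ cos Δλ ) = atan2(-0.3453, 0.4877) = -35.30°.
Adding 360° brings this into [0°, 360°): 325°.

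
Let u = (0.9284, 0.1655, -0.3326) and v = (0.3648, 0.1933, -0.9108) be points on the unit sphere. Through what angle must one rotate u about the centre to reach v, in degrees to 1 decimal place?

u·v = 0.6736; |u| = 1.0000, |v| = 1.0000.
cos θ = (u·v)/(|u||v|) = 0.6736, so θ = 47.7°.

47.7°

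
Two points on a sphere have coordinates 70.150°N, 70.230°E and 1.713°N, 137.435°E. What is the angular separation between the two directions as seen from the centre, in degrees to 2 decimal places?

In radians: φ₁ = 1.2243, φ₂ = 0.0299, Δλ = 67.205° = 1.1729 rad.
Haversine: a = sin²(Δφ/2) + cos φ₁ cos φ₂ sin²(Δλ/2) = 0.3162 + (0.3396)(0.9996)(0.3063) = 0.42019.
Central angle c = 2·arcsin(√a) = 1.41050 rad.
So the angular separation is 80.82°.

80.82°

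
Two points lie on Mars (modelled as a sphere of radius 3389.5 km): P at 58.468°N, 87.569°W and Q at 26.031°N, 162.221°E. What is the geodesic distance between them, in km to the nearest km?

4601 km

In radians: φ₁ = 1.0205, φ₂ = 0.4543, Δλ = -110.210° = -1.9235 rad.
cos c = sin φ₁ sin φ₂ + cos φ₁ cos φ₂ cos Δλ = (0.8523)(0.4389) + (0.5230)(0.8986)(-0.3455) = 0.21172,
so c = arccos(0.21172) = 1.35746 rad.
Distance = R·c = 3389.5 × 1.3575 ≈ 4601 km.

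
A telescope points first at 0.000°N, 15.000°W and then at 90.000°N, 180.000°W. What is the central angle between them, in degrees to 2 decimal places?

90.00°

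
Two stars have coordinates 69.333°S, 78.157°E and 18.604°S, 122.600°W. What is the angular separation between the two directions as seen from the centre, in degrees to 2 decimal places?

Let φ₁ = -1.2101 rad, φ₂ = -0.3247 rad, and Δλ = 2.7793 rad.
Haversine: a = sin²(Δφ/2) + cos φ₁ cos φ₂ sin²(Δλ/2) = 0.1835 + (0.3529)(0.9477)(0.9675) = 0.50714.
Central angle c = 2·arcsin(√a) = 1.58508 rad.
So the angular separation is 90.82°.

90.82°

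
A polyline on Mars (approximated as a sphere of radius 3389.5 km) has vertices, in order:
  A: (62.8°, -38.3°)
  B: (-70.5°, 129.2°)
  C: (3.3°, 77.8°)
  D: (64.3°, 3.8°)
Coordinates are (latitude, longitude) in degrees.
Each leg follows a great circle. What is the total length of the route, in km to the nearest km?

Leg A→B: central angle 2.9825 rad, distance 10109.1 km.
Leg B→C: central angle 1.4165 rad, distance 4801.4 km.
Leg C→D: central angle 1.3987 rad, distance 4741.0 km.
Total: 10109.1 + 4801.4 + 4741.0 ≈ 19651 km.

19651 km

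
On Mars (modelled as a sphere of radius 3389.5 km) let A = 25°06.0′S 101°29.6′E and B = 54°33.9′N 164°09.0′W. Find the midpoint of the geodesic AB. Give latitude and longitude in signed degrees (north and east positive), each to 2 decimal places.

20.63°, 135.36°

Central angle δ = 1.9666 rad. Interpolating on the sphere with fraction f = 0.5:
P = [sin((1−f)δ)·A + sin(fδ)·B] / sin δ = 0.9020·A + 0.9020·B in Cartesian coordinates,
giving P = (-0.6659, 0.6576, 0.3523), i.e. latitude 20.63°, longitude 135.36°.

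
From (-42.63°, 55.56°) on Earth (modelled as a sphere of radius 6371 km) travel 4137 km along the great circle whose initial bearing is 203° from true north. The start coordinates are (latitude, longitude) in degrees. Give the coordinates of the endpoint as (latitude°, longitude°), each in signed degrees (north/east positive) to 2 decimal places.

Angular distance δ = d/R = 4137/6371 = 0.64935 rad; initial bearing θ = 3.5430 rad.
sin φ₂ = sin φ₁ cos δ + cos φ₁ sin δ cos θ = (-0.6773)(0.7965) + (0.7357)(0.6047)(-0.9205) = -0.9489, so φ₂ = -71.61°.
Δλ = atan2(sin θ sin δ cos φ₁, cos δ − sin φ₁ sin φ₂) = atan2(-0.1738, 0.1538) = -48.498°.
λ₂ = 55.560° − 48.498° = 7.06°.

-71.61°, 7.06°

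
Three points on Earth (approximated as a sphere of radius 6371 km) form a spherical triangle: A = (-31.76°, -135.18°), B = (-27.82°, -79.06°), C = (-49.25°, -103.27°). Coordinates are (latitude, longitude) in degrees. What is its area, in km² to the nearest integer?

5019595 km²

Side lengths (central angles): a = 0.4947, b = 0.5158, c = 0.8435 rad; semiperimeter s = 0.9270.
By l'Huilier's theorem, tan(E/4) = √[tan(s/2) tan((s−a)/2) tan((s−b)/2) tan((s−c)/2)], giving spherical excess E = 0.1237 rad.
Area = E·R² = 0.1237 × (6371)² ≈ 5019595 km².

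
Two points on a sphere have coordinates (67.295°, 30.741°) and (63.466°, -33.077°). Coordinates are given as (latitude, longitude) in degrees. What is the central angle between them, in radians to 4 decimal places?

0.4478 rad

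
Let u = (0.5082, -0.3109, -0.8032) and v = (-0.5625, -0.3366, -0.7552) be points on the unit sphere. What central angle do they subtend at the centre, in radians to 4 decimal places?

u·v = 0.4254; |u| = 1.0000, |v| = 1.0000.
cos θ = (u·v)/(|u||v|) = 0.4253, so θ = 1.1315 rad.

1.1315 rad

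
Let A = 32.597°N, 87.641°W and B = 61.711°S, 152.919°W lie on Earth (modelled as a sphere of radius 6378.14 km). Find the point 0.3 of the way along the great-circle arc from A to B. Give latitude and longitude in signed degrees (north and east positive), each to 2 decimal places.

3.02°, -101.68°

Central angle δ = 1.8833 rad. Interpolating on the sphere with fraction f = 0.3:
P = [sin((1−f)δ)·A + sin(fδ)·B] / sin δ = 1.0176·A + 0.5626·B in Cartesian coordinates,
giving P = (-0.2021, -0.9779, 0.0527), i.e. latitude 3.02°, longitude -101.68°.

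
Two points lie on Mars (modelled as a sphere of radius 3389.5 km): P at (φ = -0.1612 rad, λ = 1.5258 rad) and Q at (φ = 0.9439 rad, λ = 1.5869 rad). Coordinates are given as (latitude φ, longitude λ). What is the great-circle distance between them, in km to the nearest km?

Let φ₁ = -0.1612 rad, φ₂ = 0.9439 rad, and Δλ = 0.0611 rad.
Haversine: a = sin²(Δφ/2) + cos φ₁ cos φ₂ sin²(Δλ/2) = 0.2755 + (0.9870)(0.5866)(0.0009) = 0.27602.
Central angle c = 2·arcsin(√a) = 1.10631 rad.
Distance = R·c = 3389.5 × 1.1063 ≈ 3750 km.

3750 km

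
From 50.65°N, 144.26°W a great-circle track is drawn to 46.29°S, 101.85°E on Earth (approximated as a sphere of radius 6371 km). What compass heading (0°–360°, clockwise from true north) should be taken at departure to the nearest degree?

249°

Δλ = -113.890° = -1.9878 rad.
y = sin Δλ · cos φ₂ = (-0.9143)(0.6910) = -0.6318
x = cos φ₁ sin φ₂ − sin φ₁ cos φ₂ cos Δλ = (0.6341)(-0.7228) − (0.7733)(0.6910)(-0.4050) = -0.2419
θ = atan2(y, x) = -110.95°; adding 360° gives 249°.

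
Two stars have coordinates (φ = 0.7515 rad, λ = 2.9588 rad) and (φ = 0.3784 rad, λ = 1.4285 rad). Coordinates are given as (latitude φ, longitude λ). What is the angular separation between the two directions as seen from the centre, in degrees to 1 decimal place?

73.8°

With latitudes φ₁ = 43.058°, φ₂ = 21.681° and longitude difference Δλ = -87.680°:
Haversine: a = sin²(Δφ/2) + cos φ₁ cos φ₂ sin²(Δλ/2) = 0.0344 + (0.7307)(0.9293)(0.4798) = 0.36014.
Central angle c = 2·arcsin(√a) = 1.28730 rad.
So the angular separation is 73.8°.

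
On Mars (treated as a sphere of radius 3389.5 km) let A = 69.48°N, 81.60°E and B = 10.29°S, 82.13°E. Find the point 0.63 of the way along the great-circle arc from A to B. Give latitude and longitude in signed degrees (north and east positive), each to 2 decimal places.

19.23°, 82.03°

Central angle δ = 1.3923 rad. Interpolating on the sphere with fraction f = 0.63:
P = [sin((1−f)δ)·A + sin(fδ)·B] / sin δ = 0.5006·A + 0.7813·B in Cartesian coordinates,
giving P = (0.1309, 0.9351, 0.3293), i.e. latitude 19.23°, longitude 82.03°.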